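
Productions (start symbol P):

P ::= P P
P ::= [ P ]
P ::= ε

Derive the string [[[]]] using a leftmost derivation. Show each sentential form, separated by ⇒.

P ⇒ [P] ⇒ [PP] ⇒ [PPP] ⇒ [[P]PP] ⇒ [[PP]PP] ⇒ [[PPP]PP] ⇒ [[[P]PP]PP] ⇒ [[[]PP]PP] ⇒ [[[]P]PP] ⇒ [[[]]PP] ⇒ [[[]]P] ⇒ [[[]]]

P ⇒ [P]   [P ::= [ P ]]
[P] ⇒ [PP]   [P ::= P P]
[PP] ⇒ [PPP]   [P ::= P P]
[PPP] ⇒ [[P]PP]   [P ::= [ P ]]
[[P]PP] ⇒ [[PP]PP]   [P ::= P P]
[[PP]PP] ⇒ [[PPP]PP]   [P ::= P P]
[[PPP]PP] ⇒ [[[P]PP]PP]   [P ::= [ P ]]
[[[P]PP]PP] ⇒ [[[]PP]PP]   [P ::= ε]
[[[]PP]PP] ⇒ [[[]P]PP]   [P ::= ε]
[[[]P]PP] ⇒ [[[]]PP]   [P ::= ε]
[[[]]PP] ⇒ [[[]]P]   [P ::= ε]
[[[]]P] ⇒ [[[]]]   [P ::= ε]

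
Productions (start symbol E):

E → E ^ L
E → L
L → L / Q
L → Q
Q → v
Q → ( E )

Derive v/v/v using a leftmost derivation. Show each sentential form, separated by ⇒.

E ⇒ L   [E → L]
L ⇒ L/Q   [L → L / Q]
L/Q ⇒ L/Q/Q   [L → L / Q]
L/Q/Q ⇒ Q/Q/Q   [L → Q]
Q/Q/Q ⇒ v/Q/Q   [Q → v]
v/Q/Q ⇒ v/v/Q   [Q → v]
v/v/Q ⇒ v/v/v   [Q → v]

E ⇒ L ⇒ L/Q ⇒ L/Q/Q ⇒ Q/Q/Q ⇒ v/Q/Q ⇒ v/v/Q ⇒ v/v/v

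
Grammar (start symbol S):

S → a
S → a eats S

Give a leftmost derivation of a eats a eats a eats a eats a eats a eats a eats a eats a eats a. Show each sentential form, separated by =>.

S => a eats S => a eats a eats S => a eats a eats a eats S => a eats a eats a eats a eats S => a eats a eats a eats a eats a eats S => a eats a eats a eats a eats a eats a eats S => a eats a eats a eats a eats a eats a eats a eats S => a eats a eats a eats a eats a eats a eats a eats a eats S => a eats a eats a eats a eats a eats a eats a eats a eats a eats S => a eats a eats a eats a eats a eats a eats a eats a eats a eats a

S => a eats S   [S → a eats S]
a eats S => a eats a eats S   [S → a eats S]
a eats a eats S => a eats a eats a eats S   [S → a eats S]
a eats a eats a eats S => a eats a eats a eats a eats S   [S → a eats S]
a eats a eats a eats a eats S => a eats a eats a eats a eats a eats S   [S → a eats S]
a eats a eats a eats a eats a eats S => a eats a eats a eats a eats a eats a eats S   [S → a eats S]
a eats a eats a eats a eats a eats a eats S => a eats a eats a eats a eats a eats a eats a eats S   [S → a eats S]
a eats a eats a eats a eats a eats a eats a eats S => a eats a eats a eats a eats a eats a eats a eats a eats S   [S → a eats S]
a eats a eats a eats a eats a eats a eats a eats a eats S => a eats a eats a eats a eats a eats a eats a eats a eats a eats S   [S → a eats S]
a eats a eats a eats a eats a eats a eats a eats a eats a eats S => a eats a eats a eats a eats a eats a eats a eats a eats a eats a   [S → a]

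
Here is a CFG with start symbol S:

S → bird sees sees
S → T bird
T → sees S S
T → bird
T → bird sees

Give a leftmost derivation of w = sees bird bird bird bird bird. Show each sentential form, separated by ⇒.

S ⇒ T bird ⇒ sees S S bird ⇒ sees T bird S bird ⇒ sees bird bird S bird ⇒ sees bird bird T bird bird ⇒ sees bird bird bird bird bird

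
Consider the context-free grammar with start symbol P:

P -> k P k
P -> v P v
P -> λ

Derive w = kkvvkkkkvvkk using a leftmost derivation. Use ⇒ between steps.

P⇒kPk⇒kkPkk⇒kkvPvkk⇒kkvvPvvkk⇒kkvvkPkvvkk⇒kkvvkkPkkvvkk⇒kkvvkkkkvvkk

P ⇒ kPk   [P -> k P k]
kPk ⇒ kkPkk   [P -> k P k]
kkPkk ⇒ kkvPvkk   [P -> v P v]
kkvPvkk ⇒ kkvvPvvkk   [P -> v P v]
kkvvPvvkk ⇒ kkvvkPkvvkk   [P -> k P k]
kkvvkPkvvkk ⇒ kkvvkkPkkvvkk   [P -> k P k]
kkvvkkPkkvvkk ⇒ kkvvkkkkvvkk   [P -> λ]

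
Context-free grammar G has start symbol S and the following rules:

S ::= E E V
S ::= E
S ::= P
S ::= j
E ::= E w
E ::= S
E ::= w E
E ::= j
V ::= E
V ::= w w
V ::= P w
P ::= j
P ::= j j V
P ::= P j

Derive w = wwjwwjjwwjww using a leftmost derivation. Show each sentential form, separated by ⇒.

S⇒EEV⇒EwEV⇒SwEV⇒EEVwEV⇒wEEVwEV⇒wEwEVwEV⇒wwEwEVwEV⇒wwjwEVwEV⇒wwjwwEVwEV⇒wwjwwjVwEV⇒wwjwwjPwwEV⇒wwjwwjjwwEV⇒wwjwwjjwwjV⇒wwjwwjjwwjww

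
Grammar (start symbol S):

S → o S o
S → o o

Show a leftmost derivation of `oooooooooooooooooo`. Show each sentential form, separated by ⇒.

S ⇒ oSo   [S → o S o]
oSo ⇒ ooSoo   [S → o S o]
ooSoo ⇒ oooSooo   [S → o S o]
oooSooo ⇒ ooooSoooo   [S → o S o]
ooooSoooo ⇒ oooooSooooo   [S → o S o]
oooooSooooo ⇒ ooooooSoooooo   [S → o S o]
ooooooSoooooo ⇒ oooooooSooooooo   [S → o S o]
oooooooSooooooo ⇒ ooooooooSoooooooo   [S → o S o]
ooooooooSoooooooo ⇒ oooooooooooooooooo   [S → o o]

S ⇒ oSo ⇒ ooSoo ⇒ oooSooo ⇒ ooooSoooo ⇒ oooooSooooo ⇒ ooooooSoooooo ⇒ oooooooSooooooo ⇒ ooooooooSoooooooo ⇒ oooooooooooooooooo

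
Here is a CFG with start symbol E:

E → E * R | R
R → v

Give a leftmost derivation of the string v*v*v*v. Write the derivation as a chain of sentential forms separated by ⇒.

E ⇒ E*R ⇒ E*R*R ⇒ E*R*R*R ⇒ R*R*R*R ⇒ v*R*R*R ⇒ v*v*R*R ⇒ v*v*v*R ⇒ v*v*v*v

E ⇒ E*R   [E → E * R]
E*R ⇒ E*R*R   [E → E * R]
E*R*R ⇒ E*R*R*R   [E → E * R]
E*R*R*R ⇒ R*R*R*R   [E → R]
R*R*R*R ⇒ v*R*R*R   [R → v]
v*R*R*R ⇒ v*v*R*R   [R → v]
v*v*R*R ⇒ v*v*v*R   [R → v]
v*v*v*R ⇒ v*v*v*v   [R → v]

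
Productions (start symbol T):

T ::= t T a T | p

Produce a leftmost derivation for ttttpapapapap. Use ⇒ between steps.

T⇒tTaT⇒ttTaTaT⇒tttTaTaTaT⇒ttttTaTaTaTaT⇒ttttpaTaTaTaT⇒ttttpapaTaTaT⇒ttttpapapaTaT⇒ttttpapapapaT⇒ttttpapapapap

T ⇒ tTaT   [T ::= t T a T]
tTaT ⇒ ttTaTaT   [T ::= t T a T]
ttTaTaT ⇒ tttTaTaTaT   [T ::= t T a T]
tttTaTaTaT ⇒ ttttTaTaTaTaT   [T ::= t T a T]
ttttTaTaTaTaT ⇒ ttttpaTaTaTaT   [T ::= p]
ttttpaTaTaTaT ⇒ ttttpapaTaTaT   [T ::= p]
ttttpapaTaTaT ⇒ ttttpapapaTaT   [T ::= p]
ttttpapapaTaT ⇒ ttttpapapapaT   [T ::= p]
ttttpapapapaT ⇒ ttttpapapapap   [T ::= p]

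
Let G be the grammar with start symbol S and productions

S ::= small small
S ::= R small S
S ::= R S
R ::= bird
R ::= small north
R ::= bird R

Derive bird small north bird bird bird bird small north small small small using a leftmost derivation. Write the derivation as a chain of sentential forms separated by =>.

S => R S   [S ::= R S]
R S => bird R S   [R ::= bird R]
bird R S => bird small north S   [R ::= small north]
bird small north S => bird small north R small S   [S ::= R small S]
bird small north R small S => bird small north bird R small S   [R ::= bird R]
bird small north bird R small S => bird small north bird bird R small S   [R ::= bird R]
bird small north bird bird R small S => bird small north bird bird bird R small S   [R ::= bird R]
bird small north bird bird bird R small S => bird small north bird bird bird bird R small S   [R ::= bird R]
bird small north bird bird bird bird R small S => bird small north bird bird bird bird small north small S   [R ::= small north]
bird small north bird bird bird bird small north small S => bird small north bird bird bird bird small north small small small   [S ::= small small]

S => R S => bird R S => bird small north S => bird small north R small S => bird small north bird R small S => bird small north bird bird R small S => bird small north bird bird bird R small S => bird small north bird bird bird bird R small S => bird small north bird bird bird bird small north small S => bird small north bird bird bird bird small north small small small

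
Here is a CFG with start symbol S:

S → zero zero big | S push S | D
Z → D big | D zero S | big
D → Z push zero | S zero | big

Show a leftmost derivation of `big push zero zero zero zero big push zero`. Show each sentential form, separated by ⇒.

S ⇒ D   [S → D]
D ⇒ Z push zero   [D → Z push zero]
Z push zero ⇒ D zero S push zero   [Z → D zero S]
D zero S push zero ⇒ Z push zero zero S push zero   [D → Z push zero]
Z push zero zero S push zero ⇒ big push zero zero S push zero   [Z → big]
big push zero zero S push zero ⇒ big push zero zero zero zero big push zero   [S → zero zero big]

S ⇒ D ⇒ Z push zero ⇒ D zero S push zero ⇒ Z push zero zero S push zero ⇒ big push zero zero S push zero ⇒ big push zero zero zero zero big push zero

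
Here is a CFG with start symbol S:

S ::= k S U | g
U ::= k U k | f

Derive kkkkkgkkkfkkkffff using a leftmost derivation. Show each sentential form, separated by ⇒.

S ⇒ kSU   [S ::= k S U]
kSU ⇒ kkSUU   [S ::= k S U]
kkSUU ⇒ kkkSUUU   [S ::= k S U]
kkkSUUU ⇒ kkkkSUUUU   [S ::= k S U]
kkkkSUUUU ⇒ kkkkkSUUUUU   [S ::= k S U]
kkkkkSUUUUU ⇒ kkkkkgUUUUU   [S ::= g]
kkkkkgUUUUU ⇒ kkkkkgkUkUUUU   [U ::= k U k]
kkkkkgkUkUUUU ⇒ kkkkkgkkUkkUUUU   [U ::= k U k]
kkkkkgkkUkkUUUU ⇒ kkkkkgkkkUkkkUUUU   [U ::= k U k]
kkkkkgkkkUkkkUUUU ⇒ kkkkkgkkkfkkkUUUU   [U ::= f]
kkkkkgkkkfkkkUUUU ⇒ kkkkkgkkkfkkkfUUU   [U ::= f]
kkkkkgkkkfkkkfUUU ⇒ kkkkkgkkkfkkkffUU   [U ::= f]
kkkkkgkkkfkkkffUU ⇒ kkkkkgkkkfkkkfffU   [U ::= f]
kkkkkgkkkfkkkfffU ⇒ kkkkkgkkkfkkkffff   [U ::= f]

S⇒kSU⇒kkSUU⇒kkkSUUU⇒kkkkSUUUU⇒kkkkkSUUUUU⇒kkkkkgUUUUU⇒kkkkkgkUkUUUU⇒kkkkkgkkUkkUUUU⇒kkkkkgkkkUkkkUUUU⇒kkkkkgkkkfkkkUUUU⇒kkkkkgkkkfkkkfUUU⇒kkkkkgkkkfkkkffUU⇒kkkkkgkkkfkkkfffU⇒kkkkkgkkkfkkkffff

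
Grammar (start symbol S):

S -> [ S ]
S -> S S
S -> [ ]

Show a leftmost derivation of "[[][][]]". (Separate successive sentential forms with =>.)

S => [S] => [SS] => [SSS] => [[]SS] => [[][]S] => [[][][]]

S => [S]   [S -> [ S ]]
[S] => [SS]   [S -> S S]
[SS] => [SSS]   [S -> S S]
[SSS] => [[]SS]   [S -> [ ]]
[[]SS] => [[][]S]   [S -> [ ]]
[[][]S] => [[][][]]   [S -> [ ]]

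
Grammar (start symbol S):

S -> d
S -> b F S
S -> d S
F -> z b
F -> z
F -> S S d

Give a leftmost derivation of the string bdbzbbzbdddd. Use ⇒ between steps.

S ⇒ bFS   [S -> b F S]
bFS ⇒ bSSdS   [F -> S S d]
bSSdS ⇒ bdSSdS   [S -> d S]
bdSSdS ⇒ bdbFSSdS   [S -> b F S]
bdbFSSdS ⇒ bdbzbSSdS   [F -> z b]
bdbzbSSdS ⇒ bdbzbbFSSdS   [S -> b F S]
bdbzbbFSSdS ⇒ bdbzbbzbSSdS   [F -> z b]
bdbzbbzbSSdS ⇒ bdbzbbzbdSdS   [S -> d]
bdbzbbzbdSdS ⇒ bdbzbbzbdddS   [S -> d]
bdbzbbzbdddS ⇒ bdbzbbzbdddd   [S -> d]

S ⇒ bFS ⇒ bSSdS ⇒ bdSSdS ⇒ bdbFSSdS ⇒ bdbzbSSdS ⇒ bdbzbbFSSdS ⇒ bdbzbbzbSSdS ⇒ bdbzbbzbdSdS ⇒ bdbzbbzbdddS ⇒ bdbzbbzbdddd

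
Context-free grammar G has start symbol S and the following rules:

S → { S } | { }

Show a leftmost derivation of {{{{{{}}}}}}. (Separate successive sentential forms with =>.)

S => {S} => {{S}} => {{{S}}} => {{{{S}}}} => {{{{{S}}}}} => {{{{{{}}}}}}

S => {S}   [S → { S }]
{S} => {{S}}   [S → { S }]
{{S}} => {{{S}}}   [S → { S }]
{{{S}}} => {{{{S}}}}   [S → { S }]
{{{{S}}}} => {{{{{S}}}}}   [S → { S }]
{{{{{S}}}}} => {{{{{{}}}}}}   [S → { }]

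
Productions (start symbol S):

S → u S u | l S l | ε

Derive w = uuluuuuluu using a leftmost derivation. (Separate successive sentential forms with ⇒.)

S ⇒ uSu ⇒ uuSuu ⇒ uulSluu ⇒ uuluSuluu ⇒ uuluuSuuluu ⇒ uuluuuuluu

S ⇒ uSu   [S → u S u]
uSu ⇒ uuSuu   [S → u S u]
uuSuu ⇒ uulSluu   [S → l S l]
uulSluu ⇒ uuluSuluu   [S → u S u]
uuluSuluu ⇒ uuluuSuuluu   [S → u S u]
uuluuSuuluu ⇒ uuluuuuluu   [S → ε]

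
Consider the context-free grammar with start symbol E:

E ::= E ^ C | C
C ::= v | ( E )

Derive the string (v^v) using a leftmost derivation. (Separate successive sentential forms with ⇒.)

E ⇒ C ⇒ (E) ⇒ (E^C) ⇒ (C^C) ⇒ (v^C) ⇒ (v^v)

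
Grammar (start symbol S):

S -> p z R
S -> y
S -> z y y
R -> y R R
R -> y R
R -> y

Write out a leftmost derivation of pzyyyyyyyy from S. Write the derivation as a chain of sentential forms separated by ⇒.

S ⇒ pzR ⇒ pzyRR ⇒ pzyyR ⇒ pzyyyRR ⇒ pzyyyyR ⇒ pzyyyyyR ⇒ pzyyyyyyR ⇒ pzyyyyyyyR ⇒ pzyyyyyyyy

S ⇒ pzR   [S -> p z R]
pzR ⇒ pzyRR   [R -> y R R]
pzyRR ⇒ pzyyR   [R -> y]
pzyyR ⇒ pzyyyRR   [R -> y R R]
pzyyyRR ⇒ pzyyyyR   [R -> y]
pzyyyyR ⇒ pzyyyyyR   [R -> y R]
pzyyyyyR ⇒ pzyyyyyyR   [R -> y R]
pzyyyyyyR ⇒ pzyyyyyyyR   [R -> y R]
pzyyyyyyyR ⇒ pzyyyyyyyy   [R -> y]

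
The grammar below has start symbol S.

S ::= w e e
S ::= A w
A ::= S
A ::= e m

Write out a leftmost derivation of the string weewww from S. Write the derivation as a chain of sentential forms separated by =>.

S => Aw   [S ::= A w]
Aw => Sw   [A ::= S]
Sw => Aww   [S ::= A w]
Aww => Sww   [A ::= S]
Sww => Awww   [S ::= A w]
Awww => Swww   [A ::= S]
Swww => weewww   [S ::= w e e]

S => Aw => Sw => Aww => Sww => Awww => Swww => weewww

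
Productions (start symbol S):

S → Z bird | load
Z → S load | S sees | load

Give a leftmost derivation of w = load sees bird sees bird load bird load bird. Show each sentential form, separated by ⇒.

S ⇒ Z bird ⇒ S load bird ⇒ Z bird load bird ⇒ S load bird load bird ⇒ Z bird load bird load bird ⇒ S sees bird load bird load bird ⇒ Z bird sees bird load bird load bird ⇒ S sees bird sees bird load bird load bird ⇒ load sees bird sees bird load bird load bird

S ⇒ Z bird   [S → Z bird]
Z bird ⇒ S load bird   [Z → S load]
S load bird ⇒ Z bird load bird   [S → Z bird]
Z bird load bird ⇒ S load bird load bird   [Z → S load]
S load bird load bird ⇒ Z bird load bird load bird   [S → Z bird]
Z bird load bird load bird ⇒ S sees bird load bird load bird   [Z → S sees]
S sees bird load bird load bird ⇒ Z bird sees bird load bird load bird   [S → Z bird]
Z bird sees bird load bird load bird ⇒ S sees bird sees bird load bird load bird   [Z → S sees]
S sees bird sees bird load bird load bird ⇒ load sees bird sees bird load bird load bird   [S → load]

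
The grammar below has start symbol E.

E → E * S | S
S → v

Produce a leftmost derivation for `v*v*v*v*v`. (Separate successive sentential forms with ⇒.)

E ⇒ E*S   [E → E * S]
E*S ⇒ E*S*S   [E → E * S]
E*S*S ⇒ E*S*S*S   [E → E * S]
E*S*S*S ⇒ E*S*S*S*S   [E → E * S]
E*S*S*S*S ⇒ S*S*S*S*S   [E → S]
S*S*S*S*S ⇒ v*S*S*S*S   [S → v]
v*S*S*S*S ⇒ v*v*S*S*S   [S → v]
v*v*S*S*S ⇒ v*v*v*S*S   [S → v]
v*v*v*S*S ⇒ v*v*v*v*S   [S → v]
v*v*v*v*S ⇒ v*v*v*v*v   [S → v]

E ⇒ E*S ⇒ E*S*S ⇒ E*S*S*S ⇒ E*S*S*S*S ⇒ S*S*S*S*S ⇒ v*S*S*S*S ⇒ v*v*S*S*S ⇒ v*v*v*S*S ⇒ v*v*v*v*S ⇒ v*v*v*v*v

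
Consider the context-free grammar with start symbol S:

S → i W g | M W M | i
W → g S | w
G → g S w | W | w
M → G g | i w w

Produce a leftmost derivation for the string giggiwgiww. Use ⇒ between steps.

S⇒MWM⇒GgWM⇒WgWM⇒gSgWM⇒gigWM⇒giggSM⇒giggiWgM⇒giggiwgM⇒giggiwgiww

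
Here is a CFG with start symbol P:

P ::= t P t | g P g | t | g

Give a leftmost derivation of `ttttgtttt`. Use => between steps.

P=>tPt=>ttPtt=>tttPttt=>ttttPtttt=>ttttgtttt

P => tPt   [P ::= t P t]
tPt => ttPtt   [P ::= t P t]
ttPtt => tttPttt   [P ::= t P t]
tttPttt => ttttPtttt   [P ::= t P t]
ttttPtttt => ttttgtttt   [P ::= g]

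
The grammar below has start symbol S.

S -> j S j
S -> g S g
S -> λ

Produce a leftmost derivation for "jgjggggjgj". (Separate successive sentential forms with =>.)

S=>jSj=>jgSgj=>jgjSjgj=>jgjgSgjgj=>jgjggSggjgj=>jgjggggjgj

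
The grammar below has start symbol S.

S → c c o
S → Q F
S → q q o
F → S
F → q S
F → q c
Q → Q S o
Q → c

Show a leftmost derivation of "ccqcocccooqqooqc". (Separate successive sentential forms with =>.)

S => QF   [S → Q F]
QF => QSoF   [Q → Q S o]
QSoF => QSoSoF   [Q → Q S o]
QSoSoF => QSoSoSoF   [Q → Q S o]
QSoSoSoF => cSoSoSoF   [Q → c]
cSoSoSoF => cQFoSoSoF   [S → Q F]
cQFoSoSoF => ccFoSoSoF   [Q → c]
ccFoSoSoF => ccqcoSoSoF   [F → q c]
ccqcoSoSoF => ccqcoQFoSoF   [S → Q F]
ccqcoQFoSoF => ccqcocFoSoF   [Q → c]
ccqcocFoSoF => ccqcocSoSoF   [F → S]
ccqcocSoSoF => ccqcocccooSoF   [S → c c o]
ccqcocccooSoF => ccqcocccooqqooF   [S → q q o]
ccqcocccooqqooF => ccqcocccooqqooqc   [F → q c]

S=>QF=>QSoF=>QSoSoF=>QSoSoSoF=>cSoSoSoF=>cQFoSoSoF=>ccFoSoSoF=>ccqcoSoSoF=>ccqcoQFoSoF=>ccqcocFoSoF=>ccqcocSoSoF=>ccqcocccooSoF=>ccqcocccooqqooF=>ccqcocccooqqooqc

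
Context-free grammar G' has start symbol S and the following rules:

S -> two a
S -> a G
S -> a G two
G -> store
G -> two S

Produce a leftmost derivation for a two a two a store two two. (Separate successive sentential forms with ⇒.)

S ⇒ a G two ⇒ a two S two ⇒ a two a G two two ⇒ a two a two S two two ⇒ a two a two a G two two ⇒ a two a two a store two two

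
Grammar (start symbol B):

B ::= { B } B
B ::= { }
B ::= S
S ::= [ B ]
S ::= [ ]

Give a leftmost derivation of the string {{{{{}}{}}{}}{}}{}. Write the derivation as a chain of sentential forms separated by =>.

B => {B}B   [B ::= { B } B]
{B}B => {{B}B}B   [B ::= { B } B]
{{B}B}B => {{{B}B}B}B   [B ::= { B } B]
{{{B}B}B}B => {{{{B}B}B}B}B   [B ::= { B } B]
{{{{B}B}B}B}B => {{{{{}}B}B}B}B   [B ::= { }]
{{{{{}}B}B}B}B => {{{{{}}{}}B}B}B   [B ::= { }]
{{{{{}}{}}B}B}B => {{{{{}}{}}{}}B}B   [B ::= { }]
{{{{{}}{}}{}}B}B => {{{{{}}{}}{}}{}}B   [B ::= { }]
{{{{{}}{}}{}}{}}B => {{{{{}}{}}{}}{}}{}   [B ::= { }]

B => {B}B => {{B}B}B => {{{B}B}B}B => {{{{B}B}B}B}B => {{{{{}}B}B}B}B => {{{{{}}{}}B}B}B => {{{{{}}{}}{}}B}B => {{{{{}}{}}{}}{}}B => {{{{{}}{}}{}}{}}{}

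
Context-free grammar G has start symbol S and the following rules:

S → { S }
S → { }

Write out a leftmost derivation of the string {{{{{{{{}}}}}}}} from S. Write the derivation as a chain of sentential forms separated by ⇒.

S ⇒ {S}   [S → { S }]
{S} ⇒ {{S}}   [S → { S }]
{{S}} ⇒ {{{S}}}   [S → { S }]
{{{S}}} ⇒ {{{{S}}}}   [S → { S }]
{{{{S}}}} ⇒ {{{{{S}}}}}   [S → { S }]
{{{{{S}}}}} ⇒ {{{{{{S}}}}}}   [S → { S }]
{{{{{{S}}}}}} ⇒ {{{{{{{S}}}}}}}   [S → { S }]
{{{{{{{S}}}}}}} ⇒ {{{{{{{{}}}}}}}}   [S → { }]

S ⇒ {S} ⇒ {{S}} ⇒ {{{S}}} ⇒ {{{{S}}}} ⇒ {{{{{S}}}}} ⇒ {{{{{{S}}}}}} ⇒ {{{{{{{S}}}}}}} ⇒ {{{{{{{{}}}}}}}}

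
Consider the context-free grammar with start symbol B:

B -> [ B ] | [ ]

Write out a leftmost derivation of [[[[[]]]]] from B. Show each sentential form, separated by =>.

B=>[B]=>[[B]]=>[[[B]]]=>[[[[B]]]]=>[[[[[]]]]]

B => [B]   [B -> [ B ]]
[B] => [[B]]   [B -> [ B ]]
[[B]] => [[[B]]]   [B -> [ B ]]
[[[B]]] => [[[[B]]]]   [B -> [ B ]]
[[[[B]]]] => [[[[[]]]]]   [B -> [ ]]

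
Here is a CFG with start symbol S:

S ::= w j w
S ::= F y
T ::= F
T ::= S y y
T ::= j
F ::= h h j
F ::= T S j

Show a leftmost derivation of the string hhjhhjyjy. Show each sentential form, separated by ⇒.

S⇒Fy⇒TSjy⇒FSjy⇒hhjSjy⇒hhjFyjy⇒hhjhhjyjy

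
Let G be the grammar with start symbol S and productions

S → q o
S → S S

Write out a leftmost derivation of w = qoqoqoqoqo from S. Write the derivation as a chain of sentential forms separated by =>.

S=>SS=>SSS=>qoSS=>qoSSS=>qoSSSS=>qoqoSSS=>qoqoqoSS=>qoqoqoqoS=>qoqoqoqoqo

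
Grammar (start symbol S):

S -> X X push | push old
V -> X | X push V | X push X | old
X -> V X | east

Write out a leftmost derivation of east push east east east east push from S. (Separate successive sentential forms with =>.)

S => X X push => V X X push => X X X push => V X X X push => X push X X X X push => east push X X X X push => east push east X X X push => east push east east X X push => east push east east east X push => east push east east east east push

S => X X push   [S -> X X push]
X X push => V X X push   [X -> V X]
V X X push => X X X push   [V -> X]
X X X push => V X X X push   [X -> V X]
V X X X push => X push X X X X push   [V -> X push X]
X push X X X X push => east push X X X X push   [X -> east]
east push X X X X push => east push east X X X push   [X -> east]
east push east X X X push => east push east east X X push   [X -> east]
east push east east X X push => east push east east east X push   [X -> east]
east push east east east X push => east push east east east east push   [X -> east]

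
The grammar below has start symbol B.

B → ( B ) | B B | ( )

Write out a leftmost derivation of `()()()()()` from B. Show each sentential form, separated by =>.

B => BB => BBB => BBBB => BBBBB => ()BBBB => ()()BBB => ()()()BB => ()()()()B => ()()()()()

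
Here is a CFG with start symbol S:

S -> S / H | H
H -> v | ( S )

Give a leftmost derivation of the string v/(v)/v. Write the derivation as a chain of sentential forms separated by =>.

S => S/H   [S -> S / H]
S/H => S/H/H   [S -> S / H]
S/H/H => H/H/H   [S -> H]
H/H/H => v/H/H   [H -> v]
v/H/H => v/(S)/H   [H -> ( S )]
v/(S)/H => v/(H)/H   [S -> H]
v/(H)/H => v/(v)/H   [H -> v]
v/(v)/H => v/(v)/v   [H -> v]

S=>S/H=>S/H/H=>H/H/H=>v/H/H=>v/(S)/H=>v/(H)/H=>v/(v)/H=>v/(v)/v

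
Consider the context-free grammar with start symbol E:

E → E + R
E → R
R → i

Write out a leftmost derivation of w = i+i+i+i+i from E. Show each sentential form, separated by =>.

E => E+R => E+R+R => E+R+R+R => E+R+R+R+R => R+R+R+R+R => i+R+R+R+R => i+i+R+R+R => i+i+i+R+R => i+i+i+i+R => i+i+i+i+i

E => E+R   [E → E + R]
E+R => E+R+R   [E → E + R]
E+R+R => E+R+R+R   [E → E + R]
E+R+R+R => E+R+R+R+R   [E → E + R]
E+R+R+R+R => R+R+R+R+R   [E → R]
R+R+R+R+R => i+R+R+R+R   [R → i]
i+R+R+R+R => i+i+R+R+R   [R → i]
i+i+R+R+R => i+i+i+R+R   [R → i]
i+i+i+R+R => i+i+i+i+R   [R → i]
i+i+i+i+R => i+i+i+i+i   [R → i]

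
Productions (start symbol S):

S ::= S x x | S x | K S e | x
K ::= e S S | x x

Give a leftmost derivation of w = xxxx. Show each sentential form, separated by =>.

S => Sx => Sxx => Sxxx => xxxx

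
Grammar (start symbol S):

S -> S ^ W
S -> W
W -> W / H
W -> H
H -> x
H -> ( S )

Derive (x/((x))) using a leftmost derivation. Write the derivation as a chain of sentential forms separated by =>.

S => W => H => (S) => (W) => (W/H) => (H/H) => (x/H) => (x/(S)) => (x/(W)) => (x/(H)) => (x/((S))) => (x/((W))) => (x/((H))) => (x/((x)))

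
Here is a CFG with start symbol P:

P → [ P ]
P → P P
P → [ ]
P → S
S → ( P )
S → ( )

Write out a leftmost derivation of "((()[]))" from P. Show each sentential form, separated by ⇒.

P⇒S⇒(P)⇒(S)⇒((P))⇒((PP))⇒((SP))⇒((()P))⇒((()[]))

P ⇒ S   [P → S]
S ⇒ (P)   [S → ( P )]
(P) ⇒ (S)   [P → S]
(S) ⇒ ((P))   [S → ( P )]
((P)) ⇒ ((PP))   [P → P P]
((PP)) ⇒ ((SP))   [P → S]
((SP)) ⇒ ((()P))   [S → ( )]
((()P)) ⇒ ((()[]))   [P → [ ]]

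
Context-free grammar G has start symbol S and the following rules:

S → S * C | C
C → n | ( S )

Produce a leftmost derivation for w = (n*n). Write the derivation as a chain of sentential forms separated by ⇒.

S ⇒ C ⇒ (S) ⇒ (S*C) ⇒ (C*C) ⇒ (n*C) ⇒ (n*n)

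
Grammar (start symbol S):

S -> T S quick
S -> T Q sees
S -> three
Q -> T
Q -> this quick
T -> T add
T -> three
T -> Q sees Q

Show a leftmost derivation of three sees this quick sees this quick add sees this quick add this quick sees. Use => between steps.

S => T Q sees => T add Q sees => Q sees Q add Q sees => T sees Q add Q sees => T add sees Q add Q sees => Q sees Q add sees Q add Q sees => T sees Q add sees Q add Q sees => Q sees Q sees Q add sees Q add Q sees => T sees Q sees Q add sees Q add Q sees => three sees Q sees Q add sees Q add Q sees => three sees this quick sees Q add sees Q add Q sees => three sees this quick sees this quick add sees Q add Q sees => three sees this quick sees this quick add sees this quick add Q sees => three sees this quick sees this quick add sees this quick add this quick sees

S => T Q sees   [S -> T Q sees]
T Q sees => T add Q sees   [T -> T add]
T add Q sees => Q sees Q add Q sees   [T -> Q sees Q]
Q sees Q add Q sees => T sees Q add Q sees   [Q -> T]
T sees Q add Q sees => T add sees Q add Q sees   [T -> T add]
T add sees Q add Q sees => Q sees Q add sees Q add Q sees   [T -> Q sees Q]
Q sees Q add sees Q add Q sees => T sees Q add sees Q add Q sees   [Q -> T]
T sees Q add sees Q add Q sees => Q sees Q sees Q add sees Q add Q sees   [T -> Q sees Q]
Q sees Q sees Q add sees Q add Q sees => T sees Q sees Q add sees Q add Q sees   [Q -> T]
T sees Q sees Q add sees Q add Q sees => three sees Q sees Q add sees Q add Q sees   [T -> three]
three sees Q sees Q add sees Q add Q sees => three sees this quick sees Q add sees Q add Q sees   [Q -> this quick]
three sees this quick sees Q add sees Q add Q sees => three sees this quick sees this quick add sees Q add Q sees   [Q -> this quick]
three sees this quick sees this quick add sees Q add Q sees => three sees this quick sees this quick add sees this quick add Q sees   [Q -> this quick]
three sees this quick sees this quick add sees this quick add Q sees => three sees this quick sees this quick add sees this quick add this quick sees   [Q -> this quick]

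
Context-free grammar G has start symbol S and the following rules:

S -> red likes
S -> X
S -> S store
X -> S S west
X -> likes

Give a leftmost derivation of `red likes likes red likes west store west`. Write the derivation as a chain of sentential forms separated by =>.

S => X => S S west => red likes S west => red likes S store west => red likes X store west => red likes S S west store west => red likes X S west store west => red likes likes S west store west => red likes likes red likes west store west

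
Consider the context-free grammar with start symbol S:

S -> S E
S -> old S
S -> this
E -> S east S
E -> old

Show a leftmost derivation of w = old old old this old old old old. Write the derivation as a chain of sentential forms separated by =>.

S => S E => old S E => old S E E => old S E E E => old S E E E E => old old S E E E E => old old old S E E E E => old old old this E E E E => old old old this old E E E => old old old this old old E E => old old old this old old old E => old old old this old old old old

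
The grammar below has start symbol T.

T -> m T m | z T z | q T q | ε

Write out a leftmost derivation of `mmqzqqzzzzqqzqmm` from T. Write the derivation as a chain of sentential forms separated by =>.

T => mTm => mmTmm => mmqTqmm => mmqzTzqmm => mmqzqTqzqmm => mmqzqqTqqzqmm => mmqzqqzTzqqzqmm => mmqzqqzzTzzqqzqmm => mmqzqqzzzzqqzqmm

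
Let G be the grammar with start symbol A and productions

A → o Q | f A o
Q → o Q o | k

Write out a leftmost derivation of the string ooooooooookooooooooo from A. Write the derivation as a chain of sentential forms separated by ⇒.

A ⇒ oQ ⇒ ooQo ⇒ oooQoo ⇒ ooooQooo ⇒ oooooQoooo ⇒ ooooooQooooo ⇒ oooooooQoooooo ⇒ ooooooooQooooooo ⇒ oooooooooQoooooooo ⇒ ooooooooooQooooooooo ⇒ ooooooooookooooooooo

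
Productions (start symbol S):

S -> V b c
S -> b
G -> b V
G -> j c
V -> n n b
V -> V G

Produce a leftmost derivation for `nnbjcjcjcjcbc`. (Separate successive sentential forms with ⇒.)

S⇒Vbc⇒VGbc⇒VGGbc⇒VGGGbc⇒VGGGGbc⇒nnbGGGGbc⇒nnbjcGGGbc⇒nnbjcjcGGbc⇒nnbjcjcjcGbc⇒nnbjcjcjcjcbc

S ⇒ Vbc   [S -> V b c]
Vbc ⇒ VGbc   [V -> V G]
VGbc ⇒ VGGbc   [V -> V G]
VGGbc ⇒ VGGGbc   [V -> V G]
VGGGbc ⇒ VGGGGbc   [V -> V G]
VGGGGbc ⇒ nnbGGGGbc   [V -> n n b]
nnbGGGGbc ⇒ nnbjcGGGbc   [G -> j c]
nnbjcGGGbc ⇒ nnbjcjcGGbc   [G -> j c]
nnbjcjcGGbc ⇒ nnbjcjcjcGbc   [G -> j c]
nnbjcjcjcGbc ⇒ nnbjcjcjcjcbc   [G -> j c]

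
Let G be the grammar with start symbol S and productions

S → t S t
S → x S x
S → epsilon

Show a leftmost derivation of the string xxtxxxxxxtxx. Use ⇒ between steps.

S ⇒ xSx ⇒ xxSxx ⇒ xxtStxx ⇒ xxtxSxtxx ⇒ xxtxxSxxtxx ⇒ xxtxxxSxxxtxx ⇒ xxtxxxxxxtxx

S ⇒ xSx   [S → x S x]
xSx ⇒ xxSxx   [S → x S x]
xxSxx ⇒ xxtStxx   [S → t S t]
xxtStxx ⇒ xxtxSxtxx   [S → x S x]
xxtxSxtxx ⇒ xxtxxSxxtxx   [S → x S x]
xxtxxSxxtxx ⇒ xxtxxxSxxxtxx   [S → x S x]
xxtxxxSxxxtxx ⇒ xxtxxxxxxtxx   [S → epsilon]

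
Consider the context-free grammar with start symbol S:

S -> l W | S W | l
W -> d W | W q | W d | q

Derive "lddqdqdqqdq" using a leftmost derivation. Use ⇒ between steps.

S⇒SW⇒lWW⇒lWqW⇒ldWqW⇒ldWqqW⇒ldWdqqW⇒lddWdqqW⇒lddWqdqqW⇒lddWdqdqqW⇒lddqdqdqqW⇒lddqdqdqqdW⇒lddqdqdqqdq

S ⇒ SW   [S -> S W]
SW ⇒ lWW   [S -> l W]
lWW ⇒ lWqW   [W -> W q]
lWqW ⇒ ldWqW   [W -> d W]
ldWqW ⇒ ldWqqW   [W -> W q]
ldWqqW ⇒ ldWdqqW   [W -> W d]
ldWdqqW ⇒ lddWdqqW   [W -> d W]
lddWdqqW ⇒ lddWqdqqW   [W -> W q]
lddWqdqqW ⇒ lddWdqdqqW   [W -> W d]
lddWdqdqqW ⇒ lddqdqdqqW   [W -> q]
lddqdqdqqW ⇒ lddqdqdqqdW   [W -> d W]
lddqdqdqqdW ⇒ lddqdqdqqdq   [W -> q]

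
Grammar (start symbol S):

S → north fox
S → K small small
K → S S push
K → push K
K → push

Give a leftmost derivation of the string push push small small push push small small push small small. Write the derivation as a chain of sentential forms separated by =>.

S => K small small => S S push small small => K small small S push small small => push K small small S push small small => push push small small S push small small => push push small small K small small push small small => push push small small push K small small push small small => push push small small push push small small push small small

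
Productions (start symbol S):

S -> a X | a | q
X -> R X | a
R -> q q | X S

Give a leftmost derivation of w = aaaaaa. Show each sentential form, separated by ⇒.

S ⇒ aX ⇒ aRX ⇒ aXSX ⇒ aRXSX ⇒ aXSXSX ⇒ aaSXSX ⇒ aaaXSX ⇒ aaaaSX ⇒ aaaaaX ⇒ aaaaaa

S ⇒ aX   [S -> a X]
aX ⇒ aRX   [X -> R X]
aRX ⇒ aXSX   [R -> X S]
aXSX ⇒ aRXSX   [X -> R X]
aRXSX ⇒ aXSXSX   [R -> X S]
aXSXSX ⇒ aaSXSX   [X -> a]
aaSXSX ⇒ aaaXSX   [S -> a]
aaaXSX ⇒ aaaaSX   [X -> a]
aaaaSX ⇒ aaaaaX   [S -> a]
aaaaaX ⇒ aaaaaa   [X -> a]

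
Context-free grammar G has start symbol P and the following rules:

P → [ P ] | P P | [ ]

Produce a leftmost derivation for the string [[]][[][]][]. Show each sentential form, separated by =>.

P => PP => PPP => [P]PP => [[]]PP => [[]][P]P => [[]][PP]P => [[]][[]P]P => [[]][[][]]P => [[]][[][]][]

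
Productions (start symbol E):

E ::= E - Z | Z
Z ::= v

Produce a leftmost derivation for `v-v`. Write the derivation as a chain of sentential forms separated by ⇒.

E⇒E-Z⇒Z-Z⇒v-Z⇒v-v

E ⇒ E-Z   [E ::= E - Z]
E-Z ⇒ Z-Z   [E ::= Z]
Z-Z ⇒ v-Z   [Z ::= v]
v-Z ⇒ v-v   [Z ::= v]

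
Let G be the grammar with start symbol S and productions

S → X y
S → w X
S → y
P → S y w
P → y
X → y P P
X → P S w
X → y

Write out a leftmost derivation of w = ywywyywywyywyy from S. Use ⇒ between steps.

S ⇒ Xy ⇒ yPPy ⇒ ySywPy ⇒ ywXywPy ⇒ ywyPPywPy ⇒ ywySywPywPy ⇒ ywywXywPywPy ⇒ ywywPSwywPywPy ⇒ ywywySwywPywPy ⇒ ywywyywywPywPy ⇒ ywywyywywyywPy ⇒ ywywyywywyywyy

S ⇒ Xy   [S → X y]
Xy ⇒ yPPy   [X → y P P]
yPPy ⇒ ySywPy   [P → S y w]
ySywPy ⇒ ywXywPy   [S → w X]
ywXywPy ⇒ ywyPPywPy   [X → y P P]
ywyPPywPy ⇒ ywySywPywPy   [P → S y w]
ywySywPywPy ⇒ ywywXywPywPy   [S → w X]
ywywXywPywPy ⇒ ywywPSwywPywPy   [X → P S w]
ywywPSwywPywPy ⇒ ywywySwywPywPy   [P → y]
ywywySwywPywPy ⇒ ywywyywywPywPy   [S → y]
ywywyywywPywPy ⇒ ywywyywywyywPy   [P → y]
ywywyywywyywPy ⇒ ywywyywywyywyy   [P → y]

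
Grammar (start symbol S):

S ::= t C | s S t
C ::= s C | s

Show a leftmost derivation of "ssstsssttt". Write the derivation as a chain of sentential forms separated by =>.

S => sSt   [S ::= s S t]
sSt => ssStt   [S ::= s S t]
ssStt => sssSttt   [S ::= s S t]
sssSttt => ssstCttt   [S ::= t C]
ssstCttt => ssstsCttt   [C ::= s C]
ssstsCttt => ssstssCttt   [C ::= s C]
ssstssCttt => ssstsssttt   [C ::= s]

S => sSt => ssStt => sssSttt => ssstCttt => ssstsCttt => ssstssCttt => ssstsssttt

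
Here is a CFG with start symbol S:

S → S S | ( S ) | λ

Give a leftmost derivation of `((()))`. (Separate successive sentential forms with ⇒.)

S⇒SS⇒SSS⇒(S)SS⇒((S))SS⇒((SS))SS⇒(((S)S))SS⇒((()S))SS⇒((()))SS⇒((()))S⇒((()))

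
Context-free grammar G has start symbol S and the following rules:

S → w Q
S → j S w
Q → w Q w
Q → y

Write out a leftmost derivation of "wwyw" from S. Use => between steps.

S => wQ => wwQw => wwyw

S => wQ   [S → w Q]
wQ => wwQw   [Q → w Q w]
wwQw => wwyw   [Q → y]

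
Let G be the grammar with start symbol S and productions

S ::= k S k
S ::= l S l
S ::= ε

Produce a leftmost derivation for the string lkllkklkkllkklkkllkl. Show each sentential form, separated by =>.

S => lSl   [S ::= l S l]
lSl => lkSkl   [S ::= k S k]
lkSkl => lklSlkl   [S ::= l S l]
lklSlkl => lkllSllkl   [S ::= l S l]
lkllSllkl => lkllkSkllkl   [S ::= k S k]
lkllkSkllkl => lkllkkSkkllkl   [S ::= k S k]
lkllkkSkkllkl => lkllkklSlkkllkl   [S ::= l S l]
lkllkklSlkkllkl => lkllkklkSklkkllkl   [S ::= k S k]
lkllkklkSklkkllkl => lkllkklkkSkklkkllkl   [S ::= k S k]
lkllkklkkSkklkkllkl => lkllkklkklSlkklkkllkl   [S ::= l S l]
lkllkklkklSlkklkkllkl => lkllkklkkllkklkkllkl   [S ::= ε]

S => lSl => lkSkl => lklSlkl => lkllSllkl => lkllkSkllkl => lkllkkSkkllkl => lkllkklSlkkllkl => lkllkklkSklkkllkl => lkllkklkkSkklkkllkl => lkllkklkklSlkklkkllkl => lkllkklkkllkklkkllkl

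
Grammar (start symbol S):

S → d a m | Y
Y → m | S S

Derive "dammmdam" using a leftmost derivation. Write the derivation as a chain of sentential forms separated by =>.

S => Y   [S → Y]
Y => SS   [Y → S S]
SS => damS   [S → d a m]
damS => damY   [S → Y]
damY => damSS   [Y → S S]
damSS => damYS   [S → Y]
damYS => damSSS   [Y → S S]
damSSS => damYSS   [S → Y]
damYSS => dammSS   [Y → m]
dammSS => dammYS   [S → Y]
dammYS => dammmS   [Y → m]
dammmS => dammmdam   [S → d a m]

S => Y => SS => damS => damY => damSS => damYS => damSSS => damYSS => dammSS => dammYS => dammmS => dammmdam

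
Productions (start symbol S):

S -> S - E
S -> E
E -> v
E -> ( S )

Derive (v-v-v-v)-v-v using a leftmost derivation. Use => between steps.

S => S-E => S-E-E => E-E-E => (S)-E-E => (S-E)-E-E => (S-E-E)-E-E => (S-E-E-E)-E-E => (E-E-E-E)-E-E => (v-E-E-E)-E-E => (v-v-E-E)-E-E => (v-v-v-E)-E-E => (v-v-v-v)-E-E => (v-v-v-v)-v-E => (v-v-v-v)-v-v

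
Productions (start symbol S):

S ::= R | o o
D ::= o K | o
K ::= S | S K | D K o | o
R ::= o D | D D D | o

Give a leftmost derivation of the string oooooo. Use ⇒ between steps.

S⇒R⇒DDD⇒oDD⇒ooKD⇒ooSKD⇒ooRKD⇒oooKD⇒ooooD⇒oooooK⇒oooooo

S ⇒ R   [S ::= R]
R ⇒ DDD   [R ::= D D D]
DDD ⇒ oDD   [D ::= o]
oDD ⇒ ooKD   [D ::= o K]
ooKD ⇒ ooSKD   [K ::= S K]
ooSKD ⇒ ooRKD   [S ::= R]
ooRKD ⇒ oooKD   [R ::= o]
oooKD ⇒ ooooD   [K ::= o]
ooooD ⇒ oooooK   [D ::= o K]
oooooK ⇒ oooooo   [K ::= o]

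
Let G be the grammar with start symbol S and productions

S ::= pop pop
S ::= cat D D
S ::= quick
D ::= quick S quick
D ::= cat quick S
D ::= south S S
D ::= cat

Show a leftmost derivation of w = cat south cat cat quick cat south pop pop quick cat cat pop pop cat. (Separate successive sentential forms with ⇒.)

S ⇒ cat D D ⇒ cat south S S D ⇒ cat south cat D D S D ⇒ cat south cat cat quick S D S D ⇒ cat south cat cat quick cat D D D S D ⇒ cat south cat cat quick cat south S S D D S D ⇒ cat south cat cat quick cat south pop pop S D D S D ⇒ cat south cat cat quick cat south pop pop quick D D S D ⇒ cat south cat cat quick cat south pop pop quick cat D S D ⇒ cat south cat cat quick cat south pop pop quick cat cat S D ⇒ cat south cat cat quick cat south pop pop quick cat cat pop pop D ⇒ cat south cat cat quick cat south pop pop quick cat cat pop pop cat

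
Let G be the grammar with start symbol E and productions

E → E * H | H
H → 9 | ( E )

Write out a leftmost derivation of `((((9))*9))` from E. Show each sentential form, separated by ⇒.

E ⇒ H   [E → H]
H ⇒ (E)   [H → ( E )]
(E) ⇒ (H)   [E → H]
(H) ⇒ ((E))   [H → ( E )]
((E)) ⇒ ((E*H))   [E → E * H]
((E*H)) ⇒ ((H*H))   [E → H]
((H*H)) ⇒ (((E)*H))   [H → ( E )]
(((E)*H)) ⇒ (((H)*H))   [E → H]
(((H)*H)) ⇒ ((((E))*H))   [H → ( E )]
((((E))*H)) ⇒ ((((H))*H))   [E → H]
((((H))*H)) ⇒ ((((9))*H))   [H → 9]
((((9))*H)) ⇒ ((((9))*9))   [H → 9]

E ⇒ H ⇒ (E) ⇒ (H) ⇒ ((E)) ⇒ ((E*H)) ⇒ ((H*H)) ⇒ (((E)*H)) ⇒ (((H)*H)) ⇒ ((((E))*H)) ⇒ ((((H))*H)) ⇒ ((((9))*H)) ⇒ ((((9))*9))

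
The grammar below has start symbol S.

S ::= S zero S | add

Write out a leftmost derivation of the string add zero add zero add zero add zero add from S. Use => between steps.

S => S zero S => S zero S zero S => add zero S zero S => add zero S zero S zero S => add zero S zero S zero S zero S => add zero add zero S zero S zero S => add zero add zero add zero S zero S => add zero add zero add zero add zero S => add zero add zero add zero add zero add

S => S zero S   [S ::= S zero S]
S zero S => S zero S zero S   [S ::= S zero S]
S zero S zero S => add zero S zero S   [S ::= add]
add zero S zero S => add zero S zero S zero S   [S ::= S zero S]
add zero S zero S zero S => add zero S zero S zero S zero S   [S ::= S zero S]
add zero S zero S zero S zero S => add zero add zero S zero S zero S   [S ::= add]
add zero add zero S zero S zero S => add zero add zero add zero S zero S   [S ::= add]
add zero add zero add zero S zero S => add zero add zero add zero add zero S   [S ::= add]
add zero add zero add zero add zero S => add zero add zero add zero add zero add   [S ::= add]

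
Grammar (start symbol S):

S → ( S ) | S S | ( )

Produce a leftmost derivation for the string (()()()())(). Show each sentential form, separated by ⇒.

S ⇒ SS   [S → S S]
SS ⇒ (S)S   [S → ( S )]
(S)S ⇒ (SS)S   [S → S S]
(SS)S ⇒ (()S)S   [S → ( )]
(()S)S ⇒ (()SS)S   [S → S S]
(()SS)S ⇒ (()SSS)S   [S → S S]
(()SSS)S ⇒ (()()SS)S   [S → ( )]
(()()SS)S ⇒ (()()()S)S   [S → ( )]
(()()()S)S ⇒ (()()()())S   [S → ( )]
(()()()())S ⇒ (()()()())()   [S → ( )]

S⇒SS⇒(S)S⇒(SS)S⇒(()S)S⇒(()SS)S⇒(()SSS)S⇒(()()SS)S⇒(()()()S)S⇒(()()()())S⇒(()()()())()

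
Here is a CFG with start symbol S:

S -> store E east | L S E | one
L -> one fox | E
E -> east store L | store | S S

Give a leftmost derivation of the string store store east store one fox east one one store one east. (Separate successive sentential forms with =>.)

S => store E east => store S S east => store L S E S east => store E S E S east => store S S S E S east => store store E east S S E S east => store store east store L east S S E S east => store store east store one fox east S S E S east => store store east store one fox east one S E S east => store store east store one fox east one one E S east => store store east store one fox east one one store S east => store store east store one fox east one one store one east

S => store E east   [S -> store E east]
store E east => store S S east   [E -> S S]
store S S east => store L S E S east   [S -> L S E]
store L S E S east => store E S E S east   [L -> E]
store E S E S east => store S S S E S east   [E -> S S]
store S S S E S east => store store E east S S E S east   [S -> store E east]
store store E east S S E S east => store store east store L east S S E S east   [E -> east store L]
store store east store L east S S E S east => store store east store one fox east S S E S east   [L -> one fox]
store store east store one fox east S S E S east => store store east store one fox east one S E S east   [S -> one]
store store east store one fox east one S E S east => store store east store one fox east one one E S east   [S -> one]
store store east store one fox east one one E S east => store store east store one fox east one one store S east   [E -> store]
store store east store one fox east one one store S east => store store east store one fox east one one store one east   [S -> one]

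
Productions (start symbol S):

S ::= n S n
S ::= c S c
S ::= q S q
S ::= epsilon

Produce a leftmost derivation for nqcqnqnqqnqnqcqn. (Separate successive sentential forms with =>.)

S => nSn => nqSqn => nqcScqn => nqcqSqcqn => nqcqnSnqcqn => nqcqnqSqnqcqn => nqcqnqnSnqnqcqn => nqcqnqnqSqnqnqcqn => nqcqnqnqqnqnqcqn

S => nSn   [S ::= n S n]
nSn => nqSqn   [S ::= q S q]
nqSqn => nqcScqn   [S ::= c S c]
nqcScqn => nqcqSqcqn   [S ::= q S q]
nqcqSqcqn => nqcqnSnqcqn   [S ::= n S n]
nqcqnSnqcqn => nqcqnqSqnqcqn   [S ::= q S q]
nqcqnqSqnqcqn => nqcqnqnSnqnqcqn   [S ::= n S n]
nqcqnqnSnqnqcqn => nqcqnqnqSqnqnqcqn   [S ::= q S q]
nqcqnqnqSqnqnqcqn => nqcqnqnqqnqnqcqn   [S ::= epsilon]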